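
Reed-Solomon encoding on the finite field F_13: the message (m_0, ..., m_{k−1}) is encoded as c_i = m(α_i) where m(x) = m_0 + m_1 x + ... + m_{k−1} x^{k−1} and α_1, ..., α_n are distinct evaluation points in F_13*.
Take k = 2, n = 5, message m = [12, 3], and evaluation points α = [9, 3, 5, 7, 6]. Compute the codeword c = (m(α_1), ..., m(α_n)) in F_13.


c = [0, 8, 1, 7, 4]

Message polynomial: m(x) = 12 + 3·x (mod 13).
For each evaluation point α_i, compute m(α_i) mod 13:
  α_1 = 9: Horner steps 3 → 0, so m(9) = 0.
  α_2 = 3: Horner steps 3 → 8, so m(3) = 8.
  α_3 = 5: Horner steps 3 → 1, so m(5) = 1.
  α_4 = 7: Horner steps 3 → 7, so m(7) = 7.
  α_5 = 6: Horner steps 3 → 4, so m(6) = 4.
Codeword c = [0, 8, 1, 7, 4] ∈ F_13^5.


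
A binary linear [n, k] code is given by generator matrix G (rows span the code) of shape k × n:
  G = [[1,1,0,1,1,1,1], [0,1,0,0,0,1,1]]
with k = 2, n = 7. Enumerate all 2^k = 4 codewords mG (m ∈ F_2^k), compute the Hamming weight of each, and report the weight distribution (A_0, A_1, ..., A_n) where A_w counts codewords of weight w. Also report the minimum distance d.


Weight distribution: A_0 = 1, A_3 = 2, A_6 = 1. Minimum distance d = 3.

Enumerate all 2^2 = 4 messages m ∈ F_2^2.
For each, compute codeword c = mG in F_2^7, then tally its weight.
  m = 00 → c = 0000000, weight = 0.
  m = 10 → c = 1101111, weight = 6.
  m = 01 → c = 0100011, weight = 3.
  m = 11 → c = 1001100, weight = 3.
Tally weights:
  weight 0: 1 codewords.
  weight 3: 2 codewords.
  weight 6: 1 codewords.
Minimum distance d = smallest w > 0 with A_w > 0 = 3.
Sanity: Σ A_w = 4 = 2^2 = 4 ✓.


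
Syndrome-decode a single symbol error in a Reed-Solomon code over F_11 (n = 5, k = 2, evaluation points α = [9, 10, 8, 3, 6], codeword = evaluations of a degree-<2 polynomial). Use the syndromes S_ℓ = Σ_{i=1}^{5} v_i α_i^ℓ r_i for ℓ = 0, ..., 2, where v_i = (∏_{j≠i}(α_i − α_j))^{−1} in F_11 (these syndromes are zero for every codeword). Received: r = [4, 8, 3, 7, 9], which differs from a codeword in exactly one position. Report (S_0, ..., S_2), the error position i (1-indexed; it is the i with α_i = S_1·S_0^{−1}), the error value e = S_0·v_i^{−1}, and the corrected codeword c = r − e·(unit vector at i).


S = (1, 9, 4), error at position 1, error magnitude e = 4, c = [0, 8, 3, 7, 9].

Step 1: column multipliers v_i = (∏_{j≠i}(α_i − α_j))^{−1} mod 11.
  i = 1 (α = 9): (9−10)(9−8)(9−3)(9−6) = (−1)·1·6·3 = −18 ≡ 4, so v_1 = 4^{−1} = 3 (mod 11).
  i = 2 (α = 10): (10−9)(10−8)(10−3)(10−6) = 1·2·7·4 = 56 ≡ 1, so v_2 = 1^{−1} = 1 (mod 11).
  i = 3 (α = 8): (8−9)(8−10)(8−3)(8−6) = (−1)·(−2)·5·2 = 20 ≡ 9, so v_3 = 9^{−1} = 5 (mod 11).
  i = 4 (α = 3): (3−9)(3−10)(3−8)(3−6) = (−6)·(−7)·(−5)·(−3) = 630 ≡ 3, so v_4 = 3^{−1} = 4 (mod 11).
  i = 5 (α = 6): (6−9)(6−10)(6−8)(6−3) = (−3)·(−4)·(−2)·3 = −72 ≡ 5, so v_5 = 5^{−1} = 9 (mod 11).
  v = [3, 1, 5, 4, 9].
Step 2: syndromes of r = [4, 8, 3, 7, 9] (all sums mod 11).
  S_0 = Σ v_i r_i = 3·4 + 1·8 + 5·3 + 4·7 + 9·9 = 144 ≡ 1.
  S_1 = Σ v_i α_i r_i = 3·9·4 + 1·10·8 + 5·8·3 + 4·3·7 + 9·6·9 = 878 ≡ 9.
  α_i^2 mod 11 = [4, 1, 9, 9, 3].
  S_2 = Σ v_i α_i^2 r_i = 3·4·4 + 1·1·8 + 5·9·3 + 4·9·7 + 9·3·9 = 686 ≡ 4.
  S = (1, 9, 4) ≠ 0, so r is not a codeword (an error is present).
Step 3: locate the error. For a single error e at position i, S_ℓ = v_i·e·α_i^ℓ, so α_err = S_1/S_0.
  S_0^{−1} = 1^{−1} = 1 (mod 11), so α_err = 9·1 = 9 ≡ 9 = α_1. Error position i = 1.
  Consistency check: S_2/S_1 = 4·5 = 20 ≡ 9 = α_err ✓ (single-error assumption holds).
Step 4: error magnitude e = S_0/v_1 = S_0·∏_{j≠1}(α_1 − α_j) = 1·4 = 4 ≡ 4 (mod 11).
Step 5: correct position 1: c_1 = r_1 − e = 4 − 4 ≡ 0 (mod 11). Hence c = [0, 8, 3, 7, 9].
  Check: interpolating c through the α_i gives m(x) = 5 + 8·x (degree < 2) with m(α_i) = c_i for every i, so c is indeed a codeword.


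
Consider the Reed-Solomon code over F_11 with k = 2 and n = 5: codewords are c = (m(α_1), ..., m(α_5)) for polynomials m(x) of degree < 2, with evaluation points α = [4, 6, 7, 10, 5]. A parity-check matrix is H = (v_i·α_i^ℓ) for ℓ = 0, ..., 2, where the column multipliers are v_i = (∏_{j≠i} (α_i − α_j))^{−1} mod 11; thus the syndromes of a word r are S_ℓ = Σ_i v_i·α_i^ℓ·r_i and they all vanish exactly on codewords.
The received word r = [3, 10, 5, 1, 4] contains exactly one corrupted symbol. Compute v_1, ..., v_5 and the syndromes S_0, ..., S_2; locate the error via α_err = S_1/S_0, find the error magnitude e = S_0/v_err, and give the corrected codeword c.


S = (9, 3, 1), error at position 1, error magnitude e = 5, c = [9, 10, 5, 1, 4].

Step 1: column multipliers v_i = (∏_{j≠i}(α_i − α_j))^{−1} mod 11.
  i = 1 (α = 4): (4−6)(4−7)(4−10)(4−5) = (−2)·(−3)·(−6)·(−1) = 36 ≡ 3, so v_1 = 3^{−1} = 4 (mod 11).
  i = 2 (α = 6): (6−4)(6−7)(6−10)(6−5) = 2·(−1)·(−4)·1 = 8 ≡ 8, so v_2 = 8^{−1} = 7 (mod 11).
  i = 3 (α = 7): (7−4)(7−6)(7−10)(7−5) = 3·1·(−3)·2 = −18 ≡ 4, so v_3 = 4^{−1} = 3 (mod 11).
  i = 4 (α = 10): (10−4)(10−6)(10−7)(10−5) = 6·4·3·5 = 360 ≡ 8, so v_4 = 8^{−1} = 7 (mod 11).
  i = 5 (α = 5): (5−4)(5−6)(5−7)(5−10) = 1·(−1)·(−2)·(−5) = −10 ≡ 1, so v_5 = 1^{−1} = 1 (mod 11).
  v = [4, 7, 3, 7, 1].
Step 2: syndromes of r = [3, 10, 5, 1, 4] (all sums mod 11).
  S_0 = Σ v_i r_i = 4·3 + 7·10 + 3·5 + 7·1 + 1·4 = 108 ≡ 9.
  S_1 = Σ v_i α_i r_i = 4·4·3 + 7·6·10 + 3·7·5 + 7·10·1 + 1·5·4 = 663 ≡ 3.
  α_i^2 mod 11 = [5, 3, 5, 1, 3].
  S_2 = Σ v_i α_i^2 r_i = 4·5·3 + 7·3·10 + 3·5·5 + 7·1·1 + 1·3·4 = 364 ≡ 1.
  S = (9, 3, 1) ≠ 0, so r is not a codeword (an error is present).
Step 3: locate the error. For a single error e at position i, S_ℓ = v_i·e·α_i^ℓ, so α_err = S_1/S_0.
  S_0^{−1} = 9^{−1} = 5 (mod 11), so α_err = 3·5 = 15 ≡ 4 = α_1. Error position i = 1.
  Consistency check: S_2/S_1 = 1·4 = 4 ≡ 4 = α_err ✓ (single-error assumption holds).
Step 4: error magnitude e = S_0/v_1 = S_0·∏_{j≠1}(α_1 − α_j) = 9·3 = 27 ≡ 5 (mod 11).
Step 5: correct position 1: c_1 = r_1 − e = 3 − 5 ≡ 9 (mod 11). Hence c = [9, 10, 5, 1, 4].
  Check: interpolating c through the α_i gives m(x) = 7 + 6·x (degree < 2) with m(α_i) = c_i for every i, so c is indeed a codeword.


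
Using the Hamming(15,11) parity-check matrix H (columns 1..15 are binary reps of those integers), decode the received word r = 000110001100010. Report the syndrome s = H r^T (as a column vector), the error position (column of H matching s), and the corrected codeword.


s = (1, 1, 0, 0)^T, error position = 12, corrected codeword c = 000110001101010

Compute s = H r^T mod 2 one row at a time:
  s_1 = 0 + 1 + 1 + 0 + 0 + 0 + 1 + 0 = 3 ≡ 1 (mod 2).
  s_2 = 1 + 1 + 0 + 0 + 0 + 0 + 1 + 0 = 3 ≡ 1 (mod 2).
  s_3 = 0 + 0 + 0 + 0 + 1 + 0 + 1 + 0 = 2 ≡ 0 (mod 2).
  s_4 = 0 + 0 + 1 + 0 + 1 + 0 + 0 + 0 = 2 ≡ 0 (mod 2).
s = (1, 1, 0, 0)^T — this equals column 12 of H (binary 1100), so error is at position 12.
Correct: flip bit 12 of r = 000110001100010 to get c = 000110001101010.


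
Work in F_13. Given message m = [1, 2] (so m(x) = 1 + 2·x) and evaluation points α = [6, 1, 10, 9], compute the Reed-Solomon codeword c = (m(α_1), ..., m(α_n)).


c = [0, 3, 8, 6]

Message polynomial: m(x) = 1 + 2·x (mod 13).
For each evaluation point α_i, compute m(α_i) mod 13:
  α_1 = 6: Horner steps 2 → 0, so m(6) = 0.
  α_2 = 1: Horner steps 2 → 3, so m(1) = 3.
  α_3 = 10: Horner steps 2 → 8, so m(10) = 8.
  α_4 = 9: Horner steps 2 → 6, so m(9) = 6.
Codeword c = [0, 3, 8, 6] ∈ F_13^4.


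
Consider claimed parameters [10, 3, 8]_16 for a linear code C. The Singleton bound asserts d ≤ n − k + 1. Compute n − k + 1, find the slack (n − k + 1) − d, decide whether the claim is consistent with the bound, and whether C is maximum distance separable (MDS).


Singleton RHS = n − k + 1 = 8, slack = 0, bound satisfied, MDS.

Singleton bound: d ≤ n − k + 1.
Here n = 10, k = 3, so n − k + 1 = 8.
Given d = 8, check d ≤ 8: YES.
Slack = (n − k + 1) − d = 0.
The code is MDS (slack = 0).
Description: the claimed parameters are [10, 3, 8]_16; such a code would be MDS (meets Singleton bound).


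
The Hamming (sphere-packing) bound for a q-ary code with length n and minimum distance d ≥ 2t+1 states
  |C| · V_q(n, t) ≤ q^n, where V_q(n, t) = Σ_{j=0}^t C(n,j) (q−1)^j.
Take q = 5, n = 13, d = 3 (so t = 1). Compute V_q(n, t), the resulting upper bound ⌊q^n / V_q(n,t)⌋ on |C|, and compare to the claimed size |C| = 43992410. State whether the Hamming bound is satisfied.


V_q(n, t) = 53, q^n = 1220703125, Hamming bound = 23032134, |C| = 43992410 > bound (violated).

Step 1: Compute V_q(n, t) = Σ_{j=0}^1 C(n, j) (q−1)^j.
  j = 0: C(13,0)·(4)^0 = 1·1 = 1.
  j = 1: C(13,1)·(4)^1 = 13·4 = 52.
  V_q(n, t) = 1 + 52 = 53.
Step 2: q^n = 5^13 = 1220703125.
Step 3: Hamming bound ⌊q^n / V_q(n,t)⌋ = ⌊1220703125/53⌋ = 23032134.
Step 4: Compare |C| = 43992410 to 23032134: violated.
The claimed |C| lies above the Hamming bound, so no 5-ary code of length 13 with d ≥ 3 can have 43992410 codewords.


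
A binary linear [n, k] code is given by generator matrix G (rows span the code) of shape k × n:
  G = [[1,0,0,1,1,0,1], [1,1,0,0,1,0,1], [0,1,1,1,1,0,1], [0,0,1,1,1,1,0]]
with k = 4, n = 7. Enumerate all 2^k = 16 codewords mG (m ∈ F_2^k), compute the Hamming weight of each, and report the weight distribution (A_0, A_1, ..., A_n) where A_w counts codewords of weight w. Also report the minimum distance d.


Weight distribution: A_0 = 1, A_2 = 1, A_3 = 6, A_4 = 5, A_5 = 2, A_6 = 1. Minimum distance d = 2.

Enumerate all 2^4 = 16 messages m ∈ F_2^4.
For each, compute codeword c = mG in F_2^7, then tally its weight.
  m = 0000 → c = 0000000, weight = 0.
  m = 1000 → c = 1001101, weight = 4.
  m = 0100 → c = 1100101, weight = 4.
  m = 1100 → c = 0101000, weight = 2.
  m = 0010 → c = 0111101, weight = 5.
  m = 1010 → c = 1110000, weight = 3.
  m = 0110 → c = 1011000, weight = 3.
  m = 1110 → c = 0010101, weight = 3.
  m = 0001 → c = 0011110, weight = 4.
  m = 1001 → c = 1010011, weight = 4.
  m = 0101 → c = 1111011, weight = 6.
  m = 1101 → c = 0110110, weight = 4.
  m = 0011 → c = 0100011, weight = 3.
  m = 1011 → c = 1101110, weight = 5.
  m = 0111 → c = 1000110, weight = 3.
  m = 1111 → c = 0001011, weight = 3.
Tally weights:
  weight 0: 1 codewords.
  weight 2: 1 codewords.
  weight 3: 6 codewords.
  weight 4: 5 codewords.
  weight 5: 2 codewords.
  weight 6: 1 codewords.
Minimum distance d = smallest w > 0 with A_w > 0 = 2.
Sanity: Σ A_w = 16 = 2^4 = 16 ✓.


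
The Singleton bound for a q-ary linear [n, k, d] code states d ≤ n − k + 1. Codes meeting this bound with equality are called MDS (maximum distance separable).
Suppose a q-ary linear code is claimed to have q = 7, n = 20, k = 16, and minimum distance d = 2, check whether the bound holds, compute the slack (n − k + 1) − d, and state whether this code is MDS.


Singleton RHS = n − k + 1 = 5, slack = 3, bound satisfied, not MDS.

Singleton bound: d ≤ n − k + 1.
Here n = 20, k = 16, so n − k + 1 = 5.
Given d = 2, check d ≤ 5: YES.
Slack = (n − k + 1) − d = 3.
The code is NOT MDS (slack = 3 > 0).
Description: the claimed parameters are [20, 16, 2]_7; such a code would be non-MDS.


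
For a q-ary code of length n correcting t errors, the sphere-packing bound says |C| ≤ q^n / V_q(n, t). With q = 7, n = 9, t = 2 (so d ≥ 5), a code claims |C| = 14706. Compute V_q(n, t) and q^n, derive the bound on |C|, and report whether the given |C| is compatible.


V_q(n, t) = 1351, q^n = 40353607, Hamming bound = 29869, |C| = 14706 ≤ bound (satisfied).

Step 1: Compute V_q(n, t) = Σ_{j=0}^2 C(n, j) (q−1)^j.
  j = 0: C(9,0)·(6)^0 = 1·1 = 1.
  j = 1: C(9,1)·(6)^1 = 9·6 = 54.
  j = 2: C(9,2)·(6)^2 = 36·36 = 1296.
  V_q(n, t) = 1 + 54 + 1296 = 1351.
Step 2: q^n = 7^9 = 40353607.
Step 3: Hamming bound ⌊q^n / V_q(n,t)⌋ = ⌊40353607/1351⌋ = 29869.
Step 4: Compare |C| = 14706 to 29869: satisfied.
The claimed |C| lies below the Hamming bound.


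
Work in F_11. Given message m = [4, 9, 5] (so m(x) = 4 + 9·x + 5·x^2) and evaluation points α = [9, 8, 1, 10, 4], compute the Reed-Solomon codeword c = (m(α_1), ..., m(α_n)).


c = [6, 0, 7, 0, 10]

Message polynomial: m(x) = 4 + 9·x + 5·x^2 (mod 11).
For each evaluation point α_i, compute m(α_i) mod 11:
  α_1 = 9: Horner steps 5 → 10 → 6, so m(9) = 6.
  α_2 = 8: Horner steps 5 → 5 → 0, so m(8) = 0.
  α_3 = 1: Horner steps 5 → 3 → 7, so m(1) = 7.
  α_4 = 10: Horner steps 5 → 4 → 0, so m(10) = 0.
  α_5 = 4: Horner steps 5 → 7 → 10, so m(4) = 10.
Codeword c = [6, 0, 7, 0, 10] ∈ F_11^5.


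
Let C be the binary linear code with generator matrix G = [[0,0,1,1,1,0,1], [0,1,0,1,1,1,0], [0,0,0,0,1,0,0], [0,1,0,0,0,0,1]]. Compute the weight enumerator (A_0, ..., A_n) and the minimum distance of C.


Weight distribution: A_0 = 1, A_1 = 1, A_2 = 2, A_3 = 6, A_4 = 5, A_5 = 1. Minimum distance d = 1.

Enumerate all 2^4 = 16 messages m ∈ F_2^4.
For each, compute codeword c = mG in F_2^7, then tally its weight.
  m = 0000 → c = 0000000, weight = 0.
  m = 1000 → c = 0011101, weight = 4.
  m = 0100 → c = 0101110, weight = 4.
  m = 1100 → c = 0110011, weight = 4.
  m = 0010 → c = 0000100, weight = 1.
  m = 1010 → c = 0011001, weight = 3.
  m = 0110 → c = 0101010, weight = 3.
  m = 1110 → c = 0110111, weight = 5.
  m = 0001 → c = 0100001, weight = 2.
  m = 1001 → c = 0111100, weight = 4.
  m = 0101 → c = 0001111, weight = 4.
  m = 1101 → c = 0010010, weight = 2.
  m = 0011 → c = 0100101, weight = 3.
  m = 1011 → c = 0111000, weight = 3.
  m = 0111 → c = 0001011, weight = 3.
  m = 1111 → c = 0010110, weight = 3.
Tally weights:
  weight 0: 1 codewords.
  weight 1: 1 codewords.
  weight 2: 2 codewords.
  weight 3: 6 codewords.
  weight 4: 5 codewords.
  weight 5: 1 codewords.
Minimum distance d = smallest w > 0 with A_w > 0 = 1.
Sanity: Σ A_w = 16 = 2^4 = 16 ✓.


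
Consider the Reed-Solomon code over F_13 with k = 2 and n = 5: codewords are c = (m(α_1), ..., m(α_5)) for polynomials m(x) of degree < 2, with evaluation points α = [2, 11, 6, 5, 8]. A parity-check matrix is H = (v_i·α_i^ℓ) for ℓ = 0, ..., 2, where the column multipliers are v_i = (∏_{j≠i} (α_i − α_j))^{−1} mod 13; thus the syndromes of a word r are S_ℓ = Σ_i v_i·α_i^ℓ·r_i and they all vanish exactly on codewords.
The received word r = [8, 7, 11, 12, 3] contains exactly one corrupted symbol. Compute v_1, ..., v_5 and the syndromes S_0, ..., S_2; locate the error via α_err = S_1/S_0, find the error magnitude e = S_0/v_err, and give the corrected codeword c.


S = (2, 12, 7), error at position 3, error magnitude e = 2, c = [8, 7, 9, 12, 3].

Step 1: column multipliers v_i = (∏_{j≠i}(α_i − α_j))^{−1} mod 13.
  i = 1 (α = 2): (2−11)(2−6)(2−5)(2−8) = (−9)·(−4)·(−3)·(−6) = 648 ≡ 11, so v_1 = 11^{−1} = 6 (mod 13).
  i = 2 (α = 11): (11−2)(11−6)(11−5)(11−8) = 9·5·6·3 = 810 ≡ 4, so v_2 = 4^{−1} = 10 (mod 13).
  i = 3 (α = 6): (6−2)(6−11)(6−5)(6−8) = 4·(−5)·1·(−2) = 40 ≡ 1, so v_3 = 1^{−1} = 1 (mod 13).
  i = 4 (α = 5): (5−2)(5−11)(5−6)(5−8) = 3·(−6)·(−1)·(−3) = −54 ≡ 11, so v_4 = 11^{−1} = 6 (mod 13).
  i = 5 (α = 8): (8−2)(8−11)(8−6)(8−5) = 6·(−3)·2·3 = −108 ≡ 9, so v_5 = 9^{−1} = 3 (mod 13).
  v = [6, 10, 1, 6, 3].
Step 2: syndromes of r = [8, 7, 11, 12, 3] (all sums mod 13).
  S_0 = Σ v_i r_i = 6·8 + 10·7 + 1·11 + 6·12 + 3·3 = 210 ≡ 2.
  S_1 = Σ v_i α_i r_i = 6·2·8 + 10·11·7 + 1·6·11 + 6·5·12 + 3·8·3 = 1364 ≡ 12.
  α_i^2 mod 13 = [4, 4, 10, 12, 12].
  S_2 = Σ v_i α_i^2 r_i = 6·4·8 + 10·4·7 + 1·10·11 + 6·12·12 + 3·12·3 = 1554 ≡ 7.
  S = (2, 12, 7) ≠ 0, so r is not a codeword (an error is present).
Step 3: locate the error. For a single error e at position i, S_ℓ = v_i·e·α_i^ℓ, so α_err = S_1/S_0.
  S_0^{−1} = 2^{−1} = 7 (mod 13), so α_err = 12·7 = 84 ≡ 6 = α_3. Error position i = 3.
  Consistency check: S_2/S_1 = 7·12 = 84 ≡ 6 = α_err ✓ (single-error assumption holds).
Step 4: error magnitude e = S_0/v_3 = S_0·∏_{j≠3}(α_3 − α_j) = 2·1 = 2 ≡ 2 (mod 13).
Step 5: correct position 3: c_3 = r_3 − e = 11 − 2 ≡ 9 (mod 13). Hence c = [8, 7, 9, 12, 3].
  Check: interpolating c through the α_i gives m(x) = 1 + 10·x (degree < 2) with m(α_i) = c_i for every i, so c is indeed a codeword.


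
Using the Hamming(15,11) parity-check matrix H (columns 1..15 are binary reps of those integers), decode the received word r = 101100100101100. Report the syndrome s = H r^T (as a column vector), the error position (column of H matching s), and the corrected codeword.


s = (1, 0, 1, 0)^T, error position = 10, corrected codeword c = 101100100001100

Compute s = H r^T mod 2 one row at a time:
  s_1 = 0 + 0 + 1 + 0 + 1 + 1 + 0 + 0 = 3 ≡ 1 (mod 2).
  s_2 = 1 + 0 + 0 + 1 + 1 + 1 + 0 + 0 = 4 ≡ 0 (mod 2).
  s_3 = 0 + 1 + 0 + 1 + 1 + 0 + 0 + 0 = 3 ≡ 1 (mod 2).
  s_4 = 1 + 1 + 0 + 1 + 0 + 0 + 1 + 0 = 4 ≡ 0 (mod 2).
s = (1, 0, 1, 0)^T — this equals column 10 of H (binary 1010), so error is at position 10.
Correct: flip bit 10 of r = 101100100101100 to get c = 101100100001100.


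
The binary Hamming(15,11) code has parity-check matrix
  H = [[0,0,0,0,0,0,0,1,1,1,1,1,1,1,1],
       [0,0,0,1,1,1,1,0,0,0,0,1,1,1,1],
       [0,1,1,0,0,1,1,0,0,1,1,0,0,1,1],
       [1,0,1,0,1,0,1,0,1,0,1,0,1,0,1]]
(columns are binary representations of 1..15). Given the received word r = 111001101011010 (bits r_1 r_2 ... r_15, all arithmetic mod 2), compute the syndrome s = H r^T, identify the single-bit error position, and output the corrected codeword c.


s = (0, 0, 0, 1)^T, error position = 1, corrected codeword c = 011001101011010

Compute s = H r^T mod 2 one row at a time:
  s_1 = 0 + 1 + 0 + 1 + 1 + 0 + 1 + 0 = 4 ≡ 0 (mod 2).
  s_2 = 0 + 0 + 1 + 1 + 1 + 0 + 1 + 0 = 4 ≡ 0 (mod 2).
  s_3 = 1 + 1 + 1 + 1 + 0 + 1 + 1 + 0 = 6 ≡ 0 (mod 2).
  s_4 = 1 + 1 + 0 + 1 + 1 + 1 + 0 + 0 = 5 ≡ 1 (mod 2).
s = (0, 0, 0, 1)^T — this equals column 1 of H (binary 0001), so error is at position 1.
Correct: flip bit 1 of r = 111001101011010 to get c = 011001101011010.


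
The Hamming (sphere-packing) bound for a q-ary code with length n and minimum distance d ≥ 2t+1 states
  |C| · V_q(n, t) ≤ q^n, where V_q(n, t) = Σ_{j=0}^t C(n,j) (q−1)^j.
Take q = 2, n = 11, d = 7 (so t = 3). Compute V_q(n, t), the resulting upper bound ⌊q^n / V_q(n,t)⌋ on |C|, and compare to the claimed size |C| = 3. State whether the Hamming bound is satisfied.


V_q(n, t) = 232, q^n = 2048, Hamming bound = 8, |C| = 3 ≤ bound (satisfied).

Step 1: Compute V_q(n, t) = Σ_{j=0}^3 C(n, j) (q−1)^j.
  j = 0: C(11,0)·(1)^0 = 1·1 = 1.
  j = 1: C(11,1)·(1)^1 = 11·1 = 11.
  j = 2: C(11,2)·(1)^2 = 55·1 = 55.
  j = 3: C(11,3)·(1)^3 = 165·1 = 165.
  V_q(n, t) = 1 + 11 + 55 + 165 = 232.
Step 2: q^n = 2^11 = 2048.
Step 3: Hamming bound ⌊q^n / V_q(n,t)⌋ = ⌊2048/232⌋ = 8.
Step 4: Compare |C| = 3 to 8: satisfied.
The claimed |C| lies below the Hamming bound.


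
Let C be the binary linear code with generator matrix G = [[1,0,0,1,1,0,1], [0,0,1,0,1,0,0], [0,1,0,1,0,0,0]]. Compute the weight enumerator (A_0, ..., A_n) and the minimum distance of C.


Weight distribution: A_0 = 1, A_2 = 2, A_4 = 5. Minimum distance d = 2.

Enumerate all 2^3 = 8 messages m ∈ F_2^3.
For each, compute codeword c = mG in F_2^7, then tally its weight.
  m = 000 → c = 0000000, weight = 0.
  m = 100 → c = 1001101, weight = 4.
  m = 010 → c = 0010100, weight = 2.
  m = 110 → c = 1011001, weight = 4.
  m = 001 → c = 0101000, weight = 2.
  m = 101 → c = 1100101, weight = 4.
  m = 011 → c = 0111100, weight = 4.
  m = 111 → c = 1110001, weight = 4.
Tally weights:
  weight 0: 1 codewords.
  weight 2: 2 codewords.
  weight 4: 5 codewords.
Minimum distance d = smallest w > 0 with A_w > 0 = 2.
Sanity: Σ A_w = 8 = 2^3 = 8 ✓.


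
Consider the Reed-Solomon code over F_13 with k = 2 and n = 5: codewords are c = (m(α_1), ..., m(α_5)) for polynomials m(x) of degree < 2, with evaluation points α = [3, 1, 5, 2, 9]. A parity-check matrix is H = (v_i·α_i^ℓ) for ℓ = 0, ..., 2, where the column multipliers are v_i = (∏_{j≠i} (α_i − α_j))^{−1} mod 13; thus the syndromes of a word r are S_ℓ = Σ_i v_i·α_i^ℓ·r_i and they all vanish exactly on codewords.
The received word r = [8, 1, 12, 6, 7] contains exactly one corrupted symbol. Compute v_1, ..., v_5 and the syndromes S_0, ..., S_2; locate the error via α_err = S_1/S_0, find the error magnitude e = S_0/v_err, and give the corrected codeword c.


S = (3, 3, 3), error at position 2, error magnitude e = 10, c = [8, 4, 12, 6, 7].

Step 1: column multipliers v_i = (∏_{j≠i}(α_i − α_j))^{−1} mod 13.
  i = 1 (α = 3): (3−1)(3−5)(3−2)(3−9) = 2·(−2)·1·(−6) = 24 ≡ 11, so v_1 = 11^{−1} = 6 (mod 13).
  i = 2 (α = 1): (1−3)(1−5)(1−2)(1−9) = (−2)·(−4)·(−1)·(−8) = 64 ≡ 12, so v_2 = 12^{−1} = 12 (mod 13).
  i = 3 (α = 5): (5−3)(5−1)(5−2)(5−9) = 2·4·3·(−4) = −96 ≡ 8, so v_3 = 8^{−1} = 5 (mod 13).
  i = 4 (α = 2): (2−3)(2−1)(2−5)(2−9) = (−1)·1·(−3)·(−7) = −21 ≡ 5, so v_4 = 5^{−1} = 8 (mod 13).
  i = 5 (α = 9): (9−3)(9−1)(9−5)(9−2) = 6·8·4·7 = 1344 ≡ 5, so v_5 = 5^{−1} = 8 (mod 13).
  v = [6, 12, 5, 8, 8].
Step 2: syndromes of r = [8, 1, 12, 6, 7] (all sums mod 13).
  S_0 = Σ v_i r_i = 6·8 + 12·1 + 5·12 + 8·6 + 8·7 = 224 ≡ 3.
  S_1 = Σ v_i α_i r_i = 6·3·8 + 12·1·1 + 5·5·12 + 8·2·6 + 8·9·7 = 1056 ≡ 3.
  α_i^2 mod 13 = [9, 1, 12, 4, 3].
  S_2 = Σ v_i α_i^2 r_i = 6·9·8 + 12·1·1 + 5·12·12 + 8·4·6 + 8·3·7 = 1524 ≡ 3.
  S = (3, 3, 3) ≠ 0, so r is not a codeword (an error is present).
Step 3: locate the error. For a single error e at position i, S_ℓ = v_i·e·α_i^ℓ, so α_err = S_1/S_0.
  S_0^{−1} = 3^{−1} = 9 (mod 13), so α_err = 3·9 = 27 ≡ 1 = α_2. Error position i = 2.
  Consistency check: S_2/S_1 = 3·9 = 27 ≡ 1 = α_err ✓ (single-error assumption holds).
Step 4: error magnitude e = S_0/v_2 = S_0·∏_{j≠2}(α_2 − α_j) = 3·12 = 36 ≡ 10 (mod 13).
Step 5: correct position 2: c_2 = r_2 − e = 1 − 10 ≡ 4 (mod 13). Hence c = [8, 4, 12, 6, 7].
  Check: interpolating c through the α_i gives m(x) = 2 + 2·x (degree < 2) with m(α_i) = c_i for every i, so c is indeed a codeword.


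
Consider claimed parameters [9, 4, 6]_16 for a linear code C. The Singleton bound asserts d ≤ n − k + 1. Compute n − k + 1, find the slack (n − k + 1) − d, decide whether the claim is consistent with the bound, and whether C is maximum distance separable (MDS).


Singleton RHS = n − k + 1 = 6, slack = 0, bound satisfied, MDS.

Singleton bound: d ≤ n − k + 1.
Here n = 9, k = 4, so n − k + 1 = 6.
Given d = 6, check d ≤ 6: YES.
Slack = (n − k + 1) − d = 0.
The code is MDS (slack = 0).
Description: the claimed parameters are [9, 4, 6]_16; such a code would be MDS (meets Singleton bound).


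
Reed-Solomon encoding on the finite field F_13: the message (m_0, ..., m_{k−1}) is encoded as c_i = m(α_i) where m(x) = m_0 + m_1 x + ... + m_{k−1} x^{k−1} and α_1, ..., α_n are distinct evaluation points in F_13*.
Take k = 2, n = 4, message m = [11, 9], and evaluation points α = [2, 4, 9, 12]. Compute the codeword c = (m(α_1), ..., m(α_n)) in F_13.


c = [3, 8, 1, 2]

Message polynomial: m(x) = 11 + 9·x (mod 13).
For each evaluation point α_i, compute m(α_i) mod 13:
  α_1 = 2: Horner steps 9 → 3, so m(2) = 3.
  α_2 = 4: Horner steps 9 → 8, so m(4) = 8.
  α_3 = 9: Horner steps 9 → 1, so m(9) = 1.
  α_4 = 12: Horner steps 9 → 2, so m(12) = 2.
Codeword c = [3, 8, 1, 2] ∈ F_13^4.


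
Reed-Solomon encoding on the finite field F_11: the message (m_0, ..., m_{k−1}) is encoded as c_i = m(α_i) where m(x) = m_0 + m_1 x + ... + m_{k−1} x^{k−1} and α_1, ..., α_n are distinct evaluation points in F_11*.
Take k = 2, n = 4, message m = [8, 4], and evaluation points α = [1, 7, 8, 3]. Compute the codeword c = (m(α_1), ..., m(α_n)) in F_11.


c = [1, 3, 7, 9]

Message polynomial: m(x) = 8 + 4·x (mod 11).
For each evaluation point α_i, compute m(α_i) mod 11:
  α_1 = 1: Horner steps 4 → 1, so m(1) = 1.
  α_2 = 7: Horner steps 4 → 3, so m(7) = 3.
  α_3 = 8: Horner steps 4 → 7, so m(8) = 7.
  α_4 = 3: Horner steps 4 → 9, so m(3) = 9.
Codeword c = [1, 3, 7, 9] ∈ F_11^4.


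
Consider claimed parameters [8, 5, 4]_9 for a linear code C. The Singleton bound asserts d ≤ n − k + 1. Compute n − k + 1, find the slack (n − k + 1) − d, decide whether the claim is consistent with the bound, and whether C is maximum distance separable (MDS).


Singleton RHS = n − k + 1 = 4, slack = 0, bound satisfied, MDS.

Singleton bound: d ≤ n − k + 1.
Here n = 8, k = 5, so n − k + 1 = 4.
Given d = 4, check d ≤ 4: YES.
Slack = (n − k + 1) − d = 0.
The code is MDS (slack = 0).
Description: the claimed parameters are [8, 5, 4]_9; such a code would be MDS (meets Singleton bound).


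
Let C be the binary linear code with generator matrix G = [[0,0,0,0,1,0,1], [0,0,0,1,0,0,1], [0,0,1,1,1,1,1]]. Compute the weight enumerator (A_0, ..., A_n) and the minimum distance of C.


Weight distribution: A_0 = 1, A_2 = 3, A_3 = 3, A_5 = 1. Minimum distance d = 2.

Enumerate all 2^3 = 8 messages m ∈ F_2^3.
For each, compute codeword c = mG in F_2^7, then tally its weight.
  m = 000 → c = 0000000, weight = 0.
  m = 100 → c = 0000101, weight = 2.
  m = 010 → c = 0001001, weight = 2.
  m = 110 → c = 0001100, weight = 2.
  m = 001 → c = 0011111, weight = 5.
  m = 101 → c = 0011010, weight = 3.
  m = 011 → c = 0010110, weight = 3.
  m = 111 → c = 0010011, weight = 3.
Tally weights:
  weight 0: 1 codewords.
  weight 2: 3 codewords.
  weight 3: 3 codewords.
  weight 5: 1 codewords.
Minimum distance d = smallest w > 0 with A_w > 0 = 2.
Sanity: Σ A_w = 8 = 2^3 = 8 ✓.


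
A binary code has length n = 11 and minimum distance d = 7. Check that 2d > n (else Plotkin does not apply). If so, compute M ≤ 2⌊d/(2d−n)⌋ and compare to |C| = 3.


Plotkin bound M ≤ 4; given |C| = 3 ≤ bound (satisfied).

Check applicability: 2d = 14, n = 11.
2d − n = 3 > 0, so Plotkin applies.
Compute d/(2d−n) = 7/3 ≈ 2.3333.
⌊d/(2d−n)⌋ = 2.
Plotkin bound: M ≤ 2·2 = 4.
Given |C| = 3, check: satisfied.
This |C| is below the Plotkin bound.


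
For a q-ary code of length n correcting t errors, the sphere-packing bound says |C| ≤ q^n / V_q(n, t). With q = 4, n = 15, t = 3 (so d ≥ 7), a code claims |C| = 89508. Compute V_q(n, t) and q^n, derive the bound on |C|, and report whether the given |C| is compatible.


V_q(n, t) = 13276, q^n = 1073741824, Hamming bound = 80878, |C| = 89508 > bound (violated).

Step 1: Compute V_q(n, t) = Σ_{j=0}^3 C(n, j) (q−1)^j.
  j = 0: C(15,0)·(3)^0 = 1·1 = 1.
  j = 1: C(15,1)·(3)^1 = 15·3 = 45.
  j = 2: C(15,2)·(3)^2 = 105·9 = 945.
  j = 3: C(15,3)·(3)^3 = 455·27 = 12285.
  V_q(n, t) = 1 + 45 + 945 + 12285 = 13276.
Step 2: q^n = 4^15 = 1073741824.
Step 3: Hamming bound ⌊q^n / V_q(n,t)⌋ = ⌊1073741824/13276⌋ = 80878.
Step 4: Compare |C| = 89508 to 80878: violated.
The claimed |C| lies above the Hamming bound, so no 4-ary code of length 15 with d ≥ 7 can have 89508 codewords.


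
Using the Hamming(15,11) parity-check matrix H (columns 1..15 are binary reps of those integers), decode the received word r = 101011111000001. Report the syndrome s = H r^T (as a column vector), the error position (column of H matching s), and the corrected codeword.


s = (1, 0, 0, 0)^T, error position = 8, corrected codeword c = 101011101000001

Compute s = H r^T mod 2 one row at a time:
  s_1 = 1 + 1 + 0 + 0 + 0 + 0 + 0 + 1 = 3 ≡ 1 (mod 2).
  s_2 = 0 + 1 + 1 + 1 + 0 + 0 + 0 + 1 = 4 ≡ 0 (mod 2).
  s_3 = 0 + 1 + 1 + 1 + 0 + 0 + 0 + 1 = 4 ≡ 0 (mod 2).
  s_4 = 1 + 1 + 1 + 1 + 1 + 0 + 0 + 1 = 6 ≡ 0 (mod 2).
s = (1, 0, 0, 0)^T — this equals column 8 of H (binary 1000), so error is at position 8.
Correct: flip bit 8 of r = 101011111000001 to get c = 101011101000001.


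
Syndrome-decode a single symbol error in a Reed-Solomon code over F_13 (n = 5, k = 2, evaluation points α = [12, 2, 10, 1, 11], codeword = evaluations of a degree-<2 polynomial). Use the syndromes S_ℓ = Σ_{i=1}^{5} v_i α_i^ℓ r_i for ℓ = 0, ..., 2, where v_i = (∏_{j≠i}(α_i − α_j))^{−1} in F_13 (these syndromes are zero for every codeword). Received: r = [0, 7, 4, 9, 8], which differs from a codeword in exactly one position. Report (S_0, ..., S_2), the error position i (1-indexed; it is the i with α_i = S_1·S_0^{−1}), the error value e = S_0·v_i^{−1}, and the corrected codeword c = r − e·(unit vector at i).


S = (6, 1, 11), error at position 5, error magnitude e = 6, c = [0, 7, 4, 9, 2].

Step 1: column multipliers v_i = (∏_{j≠i}(α_i − α_j))^{−1} mod 13.
  i = 1 (α = 12): (12−2)(12−10)(12−1)(12−11) = 10·2·11·1 = 220 ≡ 12, so v_1 = 12^{−1} = 12 (mod 13).
  i = 2 (α = 2): (2−12)(2−10)(2−1)(2−11) = (−10)·(−8)·1·(−9) = −720 ≡ 8, so v_2 = 8^{−1} = 5 (mod 13).
  i = 3 (α = 10): (10−12)(10−2)(10−1)(10−11) = (−2)·8·9·(−1) = 144 ≡ 1, so v_3 = 1^{−1} = 1 (mod 13).
  i = 4 (α = 1): (1−12)(1−2)(1−10)(1−11) = (−11)·(−1)·(−9)·(−10) = 990 ≡ 2, so v_4 = 2^{−1} = 7 (mod 13).
  i = 5 (α = 11): (11−12)(11−2)(11−10)(11−1) = (−1)·9·1·10 = −90 ≡ 1, so v_5 = 1^{−1} = 1 (mod 13).
  v = [12, 5, 1, 7, 1].
Step 2: syndromes of r = [0, 7, 4, 9, 8] (all sums mod 13).
  S_0 = Σ v_i r_i = 12·0 + 5·7 + 1·4 + 7·9 + 1·8 = 110 ≡ 6.
  S_1 = Σ v_i α_i r_i = 12·12·0 + 5·2·7 + 1·10·4 + 7·1·9 + 1·11·8 = 261 ≡ 1.
  α_i^2 mod 13 = [1, 4, 9, 1, 4].
  S_2 = Σ v_i α_i^2 r_i = 12·1·0 + 5·4·7 + 1·9·4 + 7·1·9 + 1·4·8 = 271 ≡ 11.
  S = (6, 1, 11) ≠ 0, so r is not a codeword (an error is present).
Step 3: locate the error. For a single error e at position i, S_ℓ = v_i·e·α_i^ℓ, so α_err = S_1/S_0.
  S_0^{−1} = 6^{−1} = 11 (mod 13), so α_err = 1·11 = 11 ≡ 11 = α_5. Error position i = 5.
  Consistency check: S_2/S_1 = 11·1 = 11 ≡ 11 = α_err ✓ (single-error assumption holds).
Step 4: error magnitude e = S_0/v_5 = S_0·∏_{j≠5}(α_5 − α_j) = 6·1 = 6 ≡ 6 (mod 13).
Step 5: correct position 5: c_5 = r_5 − e = 8 − 6 ≡ 2 (mod 13). Hence c = [0, 7, 4, 9, 2].
  Check: interpolating c through the α_i gives m(x) = 11 + 11·x (degree < 2) with m(α_i) = c_i for every i, so c is indeed a codeword.


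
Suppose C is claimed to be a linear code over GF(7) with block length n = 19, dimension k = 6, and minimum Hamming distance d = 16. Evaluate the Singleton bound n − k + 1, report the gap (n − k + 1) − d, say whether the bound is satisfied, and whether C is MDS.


Singleton RHS = n − k + 1 = 14, slack = -2, bound violated (no such code; not MDS).

Singleton bound: d ≤ n − k + 1.
Here n = 19, k = 6, so n − k + 1 = 14.
Given d = 16, check d ≤ 14: NO.
Slack = (n − k + 1) − d = -2.
The slack is negative: d = 16 exceeds n − k + 1 = 14 by 2, so the Singleton bound is violated and no linear [19, 6, 16]_7 code can exist. In particular it is not MDS (MDS requires d = n − k + 1 exactly).
Description: the claimed parameters are [19, 6, 16]_7; such a code would be impossible (violates the Singleton bound).


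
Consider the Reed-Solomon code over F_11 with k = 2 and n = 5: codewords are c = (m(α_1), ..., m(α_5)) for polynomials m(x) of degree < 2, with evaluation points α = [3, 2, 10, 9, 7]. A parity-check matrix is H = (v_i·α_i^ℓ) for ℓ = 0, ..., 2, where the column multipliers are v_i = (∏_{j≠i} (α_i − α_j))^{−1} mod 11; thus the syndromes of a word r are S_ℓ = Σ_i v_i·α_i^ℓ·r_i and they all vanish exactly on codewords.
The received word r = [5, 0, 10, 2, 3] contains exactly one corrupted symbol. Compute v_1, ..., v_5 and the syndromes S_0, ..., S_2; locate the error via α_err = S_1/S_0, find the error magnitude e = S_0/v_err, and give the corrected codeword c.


S = (1, 10, 1), error at position 3, error magnitude e = 3, c = [5, 0, 7, 2, 3].

Step 1: column multipliers v_i = (∏_{j≠i}(α_i − α_j))^{−1} mod 11.
  i = 1 (α = 3): (3−2)(3−10)(3−9)(3−7) = 1·(−7)·(−6)·(−4) = −168 ≡ 8, so v_1 = 8^{−1} = 7 (mod 11).
  i = 2 (α = 2): (2−3)(2−10)(2−9)(2−7) = (−1)·(−8)·(−7)·(−5) = 280 ≡ 5, so v_2 = 5^{−1} = 9 (mod 11).
  i = 3 (α = 10): (10−3)(10−2)(10−9)(10−7) = 7·8·1·3 = 168 ≡ 3, so v_3 = 3^{−1} = 4 (mod 11).
  i = 4 (α = 9): (9−3)(9−2)(9−10)(9−7) = 6·7·(−1)·2 = −84 ≡ 4, so v_4 = 4^{−1} = 3 (mod 11).
  i = 5 (α = 7): (7−3)(7−2)(7−10)(7−9) = 4·5·(−3)·(−2) = 120 ≡ 10, so v_5 = 10^{−1} = 10 (mod 11).
  v = [7, 9, 4, 3, 10].
Step 2: syndromes of r = [5, 0, 10, 2, 3] (all sums mod 11).
  S_0 = Σ v_i r_i = 7·5 + 9·0 + 4·10 + 3·2 + 10·3 = 111 ≡ 1.
  S_1 = Σ v_i α_i r_i = 7·3·5 + 9·2·0 + 4·10·10 + 3·9·2 + 10·7·3 = 769 ≡ 10.
  α_i^2 mod 11 = [9, 4, 1, 4, 5].
  S_2 = Σ v_i α_i^2 r_i = 7·9·5 + 9·4·0 + 4·1·10 + 3·4·2 + 10·5·3 = 529 ≡ 1.
  S = (1, 10, 1) ≠ 0, so r is not a codeword (an error is present).
Step 3: locate the error. For a single error e at position i, S_ℓ = v_i·e·α_i^ℓ, so α_err = S_1/S_0.
  S_0^{−1} = 1^{−1} = 1 (mod 11), so α_err = 10·1 = 10 ≡ 10 = α_3. Error position i = 3.
  Consistency check: S_2/S_1 = 1·10 = 10 ≡ 10 = α_err ✓ (single-error assumption holds).
Step 4: error magnitude e = S_0/v_3 = S_0·∏_{j≠3}(α_3 − α_j) = 1·3 = 3 ≡ 3 (mod 11).
Step 5: correct position 3: c_3 = r_3 − e = 10 − 3 ≡ 7 (mod 11). Hence c = [5, 0, 7, 2, 3].
  Check: interpolating c through the α_i gives m(x) = 1 + 5·x (degree < 2) with m(α_i) = c_i for every i, so c is indeed a codeword.


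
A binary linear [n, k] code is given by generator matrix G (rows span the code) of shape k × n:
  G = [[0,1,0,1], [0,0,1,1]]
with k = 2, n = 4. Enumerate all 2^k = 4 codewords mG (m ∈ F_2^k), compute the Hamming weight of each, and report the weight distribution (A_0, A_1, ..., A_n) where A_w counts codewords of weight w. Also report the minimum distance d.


Weight distribution: A_0 = 1, A_2 = 3. Minimum distance d = 2.

Enumerate all 2^2 = 4 messages m ∈ F_2^2.
For each, compute codeword c = mG in F_2^4, then tally its weight.
  m = 00 → c = 0000, weight = 0.
  m = 10 → c = 0101, weight = 2.
  m = 01 → c = 0011, weight = 2.
  m = 11 → c = 0110, weight = 2.
Tally weights:
  weight 0: 1 codewords.
  weight 2: 3 codewords.
Minimum distance d = smallest w > 0 with A_w > 0 = 2.
Sanity: Σ A_w = 4 = 2^2 = 4 ✓.


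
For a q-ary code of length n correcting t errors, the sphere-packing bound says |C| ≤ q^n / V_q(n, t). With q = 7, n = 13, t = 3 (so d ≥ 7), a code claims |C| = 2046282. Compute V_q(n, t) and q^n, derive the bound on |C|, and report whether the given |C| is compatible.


V_q(n, t) = 64663, q^n = 96889010407, Hamming bound = 1498368, |C| = 2046282 > bound (violated).

Step 1: Compute V_q(n, t) = Σ_{j=0}^3 C(n, j) (q−1)^j.
  j = 0: C(13,0)·(6)^0 = 1·1 = 1.
  j = 1: C(13,1)·(6)^1 = 13·6 = 78.
  j = 2: C(13,2)·(6)^2 = 78·36 = 2808.
  j = 3: C(13,3)·(6)^3 = 286·216 = 61776.
  V_q(n, t) = 1 + 78 + 2808 + 61776 = 64663.
Step 2: q^n = 7^13 = 96889010407.
Step 3: Hamming bound ⌊q^n / V_q(n,t)⌋ = ⌊96889010407/64663⌋ = 1498368.
Step 4: Compare |C| = 2046282 to 1498368: violated.
The claimed |C| lies above the Hamming bound, so no 7-ary code of length 13 with d ≥ 7 can have 2046282 codewords.


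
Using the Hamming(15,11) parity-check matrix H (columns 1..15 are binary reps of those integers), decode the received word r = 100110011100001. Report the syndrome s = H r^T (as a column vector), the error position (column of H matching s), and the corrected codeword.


s = (0, 1, 0, 0)^T, error position = 4, corrected codeword c = 100010011100001

Compute s = H r^T mod 2 one row at a time:
  s_1 = 1 + 1 + 1 + 0 + 0 + 0 + 0 + 1 = 4 ≡ 0 (mod 2).
  s_2 = 1 + 1 + 0 + 0 + 0 + 0 + 0 + 1 = 3 ≡ 1 (mod 2).
  s_3 = 0 + 0 + 0 + 0 + 1 + 0 + 0 + 1 = 2 ≡ 0 (mod 2).
  s_4 = 1 + 0 + 1 + 0 + 1 + 0 + 0 + 1 = 4 ≡ 0 (mod 2).
s = (0, 1, 0, 0)^T — this equals column 4 of H (binary 0100), so error is at position 4.
Correct: flip bit 4 of r = 100110011100001 to get c = 100010011100001.


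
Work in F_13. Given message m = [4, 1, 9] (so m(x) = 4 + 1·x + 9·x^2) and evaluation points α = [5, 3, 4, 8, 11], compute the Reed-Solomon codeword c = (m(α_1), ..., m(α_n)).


c = [0, 10, 9, 3, 12]

Message polynomial: m(x) = 4 + 1·x + 9·x^2 (mod 13).
For each evaluation point α_i, compute m(α_i) mod 13:
  α_1 = 5: Horner steps 9 → 7 → 0, so m(5) = 0.
  α_2 = 3: Horner steps 9 → 2 → 10, so m(3) = 10.
  α_3 = 4: Horner steps 9 → 11 → 9, so m(4) = 9.
  α_4 = 8: Horner steps 9 → 8 → 3, so m(8) = 3.
  α_5 = 11: Horner steps 9 → 9 → 12, so m(11) = 12.
Codeword c = [0, 10, 9, 3, 12] ∈ F_13^5.


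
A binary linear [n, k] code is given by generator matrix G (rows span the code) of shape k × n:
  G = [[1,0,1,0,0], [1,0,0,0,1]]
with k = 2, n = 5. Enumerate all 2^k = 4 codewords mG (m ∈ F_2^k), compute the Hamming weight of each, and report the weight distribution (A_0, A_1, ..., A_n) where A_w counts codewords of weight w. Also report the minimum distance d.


Weight distribution: A_0 = 1, A_2 = 3. Minimum distance d = 2.

Enumerate all 2^2 = 4 messages m ∈ F_2^2.
For each, compute codeword c = mG in F_2^5, then tally its weight.
  m = 00 → c = 00000, weight = 0.
  m = 10 → c = 10100, weight = 2.
  m = 01 → c = 10001, weight = 2.
  m = 11 → c = 00101, weight = 2.
Tally weights:
  weight 0: 1 codewords.
  weight 2: 3 codewords.
Minimum distance d = smallest w > 0 with A_w > 0 = 2.
Sanity: Σ A_w = 4 = 2^2 = 4 ✓.


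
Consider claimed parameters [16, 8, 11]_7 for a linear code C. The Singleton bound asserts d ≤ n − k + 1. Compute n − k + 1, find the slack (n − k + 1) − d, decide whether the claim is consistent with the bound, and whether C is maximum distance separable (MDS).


Singleton RHS = n − k + 1 = 9, slack = -2, bound violated (no such code; not MDS).

Singleton bound: d ≤ n − k + 1.
Here n = 16, k = 8, so n − k + 1 = 9.
Given d = 11, check d ≤ 9: NO.
Slack = (n − k + 1) − d = -2.
The slack is negative: d = 11 exceeds n − k + 1 = 9 by 2, so the Singleton bound is violated and no linear [16, 8, 11]_7 code can exist. In particular it is not MDS (MDS requires d = n − k + 1 exactly).
Description: the claimed parameters are [16, 8, 11]_7; such a code would be impossible (violates the Singleton bound).


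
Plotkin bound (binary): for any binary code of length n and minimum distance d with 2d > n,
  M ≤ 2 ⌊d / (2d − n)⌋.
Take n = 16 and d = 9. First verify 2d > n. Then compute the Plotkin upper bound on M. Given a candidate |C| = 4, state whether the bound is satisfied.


Plotkin bound M ≤ 8; given |C| = 4 ≤ bound (satisfied).

Check applicability: 2d = 18, n = 16.
2d − n = 2 > 0, so Plotkin applies.
Compute d/(2d−n) = 9/2 ≈ 4.5000.
⌊d/(2d−n)⌋ = 4.
Plotkin bound: M ≤ 2·4 = 8.
Given |C| = 4, check: satisfied.
This |C| is below the Plotkin bound.


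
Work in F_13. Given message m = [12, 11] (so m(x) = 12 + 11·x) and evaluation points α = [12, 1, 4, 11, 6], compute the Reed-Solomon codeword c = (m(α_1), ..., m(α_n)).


c = [1, 10, 4, 3, 0]

Message polynomial: m(x) = 12 + 11·x (mod 13).
For each evaluation point α_i, compute m(α_i) mod 13:
  α_1 = 12: Horner steps 11 → 1, so m(12) = 1.
  α_2 = 1: Horner steps 11 → 10, so m(1) = 10.
  α_3 = 4: Horner steps 11 → 4, so m(4) = 4.
  α_4 = 11: Horner steps 11 → 3, so m(11) = 3.
  α_5 = 6: Horner steps 11 → 0, so m(6) = 0.
Codeword c = [1, 10, 4, 3, 0] ∈ F_13^5.
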